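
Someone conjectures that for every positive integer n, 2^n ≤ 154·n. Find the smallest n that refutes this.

n = 11

Check each positive integer n in order until 2^n > 154·n.
For n = 1, 2, 3, 4, 5, 6, 7, 8, 9, 10 the conclusion holds.
n = 11: 2^n = 2048 and 154·n = 1694, so 2048 > 1694.
Thus n = 11 disproves the claim, and no smaller n works.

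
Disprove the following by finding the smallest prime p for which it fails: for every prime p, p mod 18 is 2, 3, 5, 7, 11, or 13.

We need the least prime p for which the claim fails.
The first 6 eligible values, up to p = 13, all satisfy the conclusion.
p = 17: 17 mod 18 = 17 — not in {2, 3, 5, 7, 11, 13}.
Thus p = 17 disproves the claim, and no smaller p works.

p = 17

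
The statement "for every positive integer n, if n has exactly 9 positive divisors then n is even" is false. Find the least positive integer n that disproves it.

n = 225

A counterexample is any positive integer n such that n has exactly 9 positive divisors but n is odd; we check each in order.
For n = 36, 100, 196 the conclusion holds.
n = 225: divisors of 225: 9 divisors; 225 is odd.
Thus n = 225 disproves the claim, and no smaller n works.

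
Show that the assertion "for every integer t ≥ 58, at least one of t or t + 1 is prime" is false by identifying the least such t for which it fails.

t = 62

Check each integer t ≥ 58 in order until t, t + 1 are both composite.
t = 58: 59 is prime.
t = 59: 59 is prime.
t = 60: 61 is prime.
t = 61: 61 is prime.
t = 62: 62 = 2 × 31; 63 = 3 × 21 — both composite.
Thus t = 62 disproves the claim, and no smaller t works.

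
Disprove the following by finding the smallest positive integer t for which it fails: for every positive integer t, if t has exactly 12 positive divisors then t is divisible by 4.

t = 90

We need the least positive integer t for which t has exactly 12 positive divisors but t is not divisible by 4.
For t = 60, 72, 84 the conclusion holds.
t = 90: τ(90) = 12; 90 mod 4 = 2.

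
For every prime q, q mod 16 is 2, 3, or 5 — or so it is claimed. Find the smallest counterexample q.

q = 7

For q = 2, 3, 5 the conclusion holds.
q = 7: 7 mod 16 = 7 — not in {2, 3, 5}.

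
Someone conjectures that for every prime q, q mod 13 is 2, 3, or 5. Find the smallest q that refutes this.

A counterexample is any prime q such that the claim fails; we check each in order.
For q = 2, 3, 5 the conclusion holds.
q = 7: 7 mod 13 = 7 — not in {2, 3, 5}.
Thus q = 7 disproves the claim, and no smaller q works.

q = 7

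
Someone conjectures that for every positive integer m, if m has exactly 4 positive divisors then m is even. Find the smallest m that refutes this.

m = 6: divisors of 6: 1, 2, 3, 6; 6 is even.
m = 8: divisors of 8: 1, 2, 4, 8; 8 is even.
m = 10: divisors of 10: 1, 2, 5, 10; 10 is even.
m = 14: divisors of 14: 1, 2, 7, 14; 14 is even.
m = 15: divisors of 15: 1, 3, 5, 15; 15 is odd.
Hence m = 15 is a counterexample.

m = 15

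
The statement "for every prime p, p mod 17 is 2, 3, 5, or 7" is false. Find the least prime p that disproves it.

p = 11

The first 4 eligible values, up to p = 7, all satisfy the conclusion.
p = 11: 11 mod 17 = 11 — not in {2, 3, 5, 7}.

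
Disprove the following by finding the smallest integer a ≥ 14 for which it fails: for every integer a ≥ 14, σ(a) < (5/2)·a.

a = 24

A counterexample is any integer a ≥ 14 such that the claim fails; we check each in order.
For a = 14, 15, 16, 17, 18, 19, 20, 21, 22, 23 the conclusion holds.
a = 24: σ(24) = 60; 60 ≥ 60.
Hence a = 24 is a counterexample.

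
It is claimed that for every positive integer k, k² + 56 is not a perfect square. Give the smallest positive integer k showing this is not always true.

For k = 1, 2, 3, 4 the conclusion holds.
k = 5: 5² + 56 = 81 = 9², a perfect square.
So k = 5 is the smallest counterexample.

k = 5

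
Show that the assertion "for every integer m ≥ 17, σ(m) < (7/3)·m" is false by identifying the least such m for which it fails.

Check each integer m ≥ 17 in order until the claim fails.
For m = 17, 18, 19, 20, 21, 22, 23 the conclusion holds.
m = 24: σ(24) = 60; 60 ≥ 56.

m = 24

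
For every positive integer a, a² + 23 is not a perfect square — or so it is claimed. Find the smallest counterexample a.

a = 11

Check each positive integer a in order until a² + 23 is a perfect square.
For a = 1, 2, 3, 4, 5, 6, 7, 8, 9, 10 the conclusion holds.
a = 11: 11² + 23 = 144 = 12², a perfect square.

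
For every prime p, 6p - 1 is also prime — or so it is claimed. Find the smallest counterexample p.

p = 11

The first 4 eligible values, up to p = 7, all satisfy the conclusion.
p = 11: 6p - 1 = 65 = 5 × 13, not prime.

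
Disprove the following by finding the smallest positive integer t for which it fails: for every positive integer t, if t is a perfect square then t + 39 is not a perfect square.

We need the least positive integer t for which t is a perfect square but t + 39 is a perfect square.
The first 4 eligible values, up to t = 16, all satisfy the conclusion.
t = 25: 25 = 5² and 25 + 39 = 64 = 8².
Hence t = 25 is a counterexample.

t = 25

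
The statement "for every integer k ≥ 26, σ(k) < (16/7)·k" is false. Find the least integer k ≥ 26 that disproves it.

For k = 26, 27, 28, 29 the conclusion holds.
k = 30: σ(30) = 72; 72 ≥ 480/7.
Hence k = 30 is a counterexample.

k = 30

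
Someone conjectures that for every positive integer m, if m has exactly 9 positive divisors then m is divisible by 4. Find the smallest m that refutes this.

m = 225

For m = 36, 100, 196 the conclusion holds.
m = 225: τ(225) = 9; 225 mod 4 = 1.
Hence m = 225 is a counterexample.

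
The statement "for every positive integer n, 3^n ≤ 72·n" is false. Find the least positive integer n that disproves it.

Check each positive integer n in order until 3^n > 72·n.
n = 1: 3^n = 3 and 72·n = 72, so 3 ≤ 72.
n = 2: 3^n = 9 and 72·n = 144, so 9 ≤ 144.
n = 3: 3^n = 27 and 72·n = 216, so 27 ≤ 216.
n = 4: 3^n = 81 and 72·n = 288, so 81 ≤ 288.
n = 5: 3^n = 243 and 72·n = 360, so 243 ≤ 360.
n = 6: 3^n = 729 and 72·n = 432, so 729 > 432.

n = 6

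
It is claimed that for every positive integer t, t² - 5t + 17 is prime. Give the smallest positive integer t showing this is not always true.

t = 13

A counterexample is any positive integer t such that t² - 5t + 17 is not prime; we check each in order.
The first 12 eligible values, up to t = 12, all satisfy the conclusion.
t = 13: t² - 5t + 17 = 121 = 11 × 11, composite.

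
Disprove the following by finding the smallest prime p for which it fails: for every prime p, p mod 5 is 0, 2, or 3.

p = 11

For p = 2, 3, 5, 7 the conclusion holds.
p = 11: 11 mod 5 = 1 — not in {0, 2, 3}.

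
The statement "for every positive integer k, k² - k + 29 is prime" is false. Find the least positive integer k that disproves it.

We need the least positive integer k for which k² - k + 29 is not prime.
For k = 1, 2 the conclusion holds.
k = 3: k² - k + 29 = 35 = 5 × 7, composite.

k = 3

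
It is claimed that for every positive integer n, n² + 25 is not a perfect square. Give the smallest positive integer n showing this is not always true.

n = 12

The first 11 eligible values, up to n = 11, all satisfy the conclusion.
n = 12: 12² + 25 = 169 = 13², a perfect square.
Hence n = 12 is a counterexample.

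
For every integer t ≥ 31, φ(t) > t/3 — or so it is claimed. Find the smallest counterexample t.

The first 5 eligible values, up to t = 35, all satisfy the conclusion.
t = 36: φ(36) = 12 and 36/3 = 12, so φ(36) ≤ 36/3.

t = 36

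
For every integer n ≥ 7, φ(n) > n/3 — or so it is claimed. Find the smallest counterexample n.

n = 12

Check each integer n ≥ 7 in order until the claim fails.
The first 5 eligible values, up to n = 11, all satisfy the conclusion.
n = 12: φ(12) = 4 and 12/3 = 4, so φ(12) ≤ 12/3.
Thus n = 12 disproves the claim, and no smaller n works.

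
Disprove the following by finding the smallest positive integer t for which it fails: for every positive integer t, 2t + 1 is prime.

Check each positive integer t in order until 2t + 1 is not prime.
For t = 1, 2, 3 the conclusion holds.
t = 4: 2t + 1 = 9 = 3 × 3, composite.
Thus t = 4 disproves the claim, and no smaller t works.

t = 4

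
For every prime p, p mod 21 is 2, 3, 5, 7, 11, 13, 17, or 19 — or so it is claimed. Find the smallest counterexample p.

Check each prime p in order until the claim fails.
For p = 2, 3, 5, 7, 11, 13, 17, 19, 23 the conclusion holds.
p = 29: 29 mod 21 = 8 — not in {2, 3, 5, 7, 11, 13, 17, 19}.
Hence p = 29 is a counterexample.

p = 29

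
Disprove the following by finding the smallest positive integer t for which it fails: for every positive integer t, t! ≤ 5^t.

Check each positive integer t in order until t! > 5^t.
For t = 1, 2, 3, 4, …, 9, 10, 11 the conclusion holds.
t = 12: t! = 479001600 and 5^t = 244140625, so 479001600 > 244140625.

t = 12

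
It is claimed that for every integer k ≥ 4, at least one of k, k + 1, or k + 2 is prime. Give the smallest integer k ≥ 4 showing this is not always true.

k = 8

We need the least integer k ≥ 4 for which k, k + 1, k + 2 are all composite.
The first 4 eligible values, up to k = 7, all satisfy the conclusion.
k = 8: 8 = 2 × 4; 9 = 3 × 3; 10 = 2 × 5 — all composite.
So k = 8 is the smallest counterexample.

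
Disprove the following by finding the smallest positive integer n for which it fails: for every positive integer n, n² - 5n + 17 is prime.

Check each positive integer n in order until n² - 5n + 17 is not prime.
For n = 1, 2, 3, 4, …, 10, 11, 12 the conclusion holds.
n = 13: n² - 5n + 17 = 121 = 11 × 11, composite.
Hence n = 13 is a counterexample.

n = 13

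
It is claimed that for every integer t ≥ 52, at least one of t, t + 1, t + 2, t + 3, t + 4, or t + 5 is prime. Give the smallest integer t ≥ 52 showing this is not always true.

t = 90

Check each integer t ≥ 52 in order until t, t + 1, t + 2, t + 3, t + 4, t + 5 are all composite.
The first 38 eligible values, up to t = 89, all satisfy the conclusion.
t = 90: 90 = 2 × 45; 91 = 7 × 13; 92 = 2 × 46; 93 = 3 × 31; 94 = 2 × 47; 95 = 5 × 19 — all composite.
Thus t = 90 disproves the claim, and no smaller t works.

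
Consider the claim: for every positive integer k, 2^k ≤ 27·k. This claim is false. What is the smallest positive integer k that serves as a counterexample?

k = 8

A counterexample is any positive integer k such that 2^k > 27·k; we check each in order.
The first 7 eligible values, up to k = 7, all satisfy the conclusion.
k = 8: 2^k = 256 and 27·k = 216, so 256 > 216.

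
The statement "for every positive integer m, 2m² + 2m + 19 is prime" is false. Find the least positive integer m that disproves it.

m = 18

For m = 1, 2, 3, 4, …, 15, 16, 17 the conclusion holds.
m = 18: 2m² + 2m + 19 = 703 = 19 × 37, composite.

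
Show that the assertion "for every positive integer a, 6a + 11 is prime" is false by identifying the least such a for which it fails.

A counterexample is any positive integer a such that 6a + 11 is not prime; we check each in order.
For a = 1, 2, 3 the conclusion holds.
a = 4: 6a + 11 = 35 = 5 × 7, composite.
So a = 4 is the smallest counterexample.

a = 4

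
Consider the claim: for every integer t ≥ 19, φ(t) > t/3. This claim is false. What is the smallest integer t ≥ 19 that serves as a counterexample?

t = 24

t = 19: φ(19) = 18 and 19/3 = 19/3, so φ(19) > 19/3.
t = 20: φ(20) = 8 and 20/3 = 20/3, so φ(20) > 20/3.
t = 21: φ(21) = 12 and 21/3 = 7, so φ(21) > 21/3.
t = 22: φ(22) = 10 and 22/3 = 22/3, so φ(22) > 22/3.
t = 23: φ(23) = 22 and 23/3 = 23/3, so φ(23) > 23/3.
t = 24: φ(24) = 8 and 24/3 = 8, so φ(24) ≤ 24/3.
Hence t = 24 is a counterexample.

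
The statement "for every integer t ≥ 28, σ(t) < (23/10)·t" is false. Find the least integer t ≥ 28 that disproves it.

A counterexample is any integer t ≥ 28 such that the claim fails; we check each in order.
t = 28: σ(28) = 56; 56 < 322/5.
t = 29: σ(29) = 30; 30 < 667/10.
t = 30: σ(30) = 72; 72 ≥ 69.
Thus t = 30 disproves the claim, and no smaller t works.

t = 30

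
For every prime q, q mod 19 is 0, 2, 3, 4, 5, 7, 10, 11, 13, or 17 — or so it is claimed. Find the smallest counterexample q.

q = 31

Check each prime q in order until the claim fails.
For q = 2, 3, 5, 7, 11, 13, 17, 19, 23, 29 the conclusion holds.
q = 31: 31 mod 19 = 12 — not in {0, 2, 3, 4, 5, 7, 10, 11, 13, 17}.
So q = 31 is the smallest counterexample.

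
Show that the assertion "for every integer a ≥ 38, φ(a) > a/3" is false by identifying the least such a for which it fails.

The first 4 eligible values, up to a = 41, all satisfy the conclusion.
a = 42: φ(42) = 12 and 42/3 = 14, so φ(42) ≤ 42/3.

a = 42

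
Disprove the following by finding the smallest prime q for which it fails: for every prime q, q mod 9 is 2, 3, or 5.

q = 7

We need the least prime q for which the claim fails.
q = 2: 2 mod 9 = 2.
q = 3: 3 mod 9 = 3.
q = 5: 5 mod 9 = 5.
q = 7: 7 mod 9 = 7 — not in {2, 3, 5}.
So q = 7 is the smallest counterexample.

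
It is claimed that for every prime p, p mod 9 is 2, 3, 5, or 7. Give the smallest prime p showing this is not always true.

A counterexample is any prime p such that the claim fails; we check each in order.
The first 5 eligible values, up to p = 11, all satisfy the conclusion.
p = 13: 13 mod 9 = 4 — not in {2, 3, 5, 7}.

p = 13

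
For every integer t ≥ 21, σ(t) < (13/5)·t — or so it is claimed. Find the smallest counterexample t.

t = 60

Check each integer t ≥ 21 in order until the claim fails.
For t = 21, 22, 23, 24, …, 57, 58, 59 the conclusion holds.
t = 60: σ(60) = 168; 168 ≥ 156.
Hence t = 60 is a counterexample.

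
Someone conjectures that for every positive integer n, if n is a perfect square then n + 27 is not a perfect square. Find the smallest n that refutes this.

n = 9

Check each positive integer n in order until n is a perfect square but n + 27 is a perfect square.
n = 1: 1 + 27 = 28, not a perfect square.
n = 4: 4 + 27 = 31, not a perfect square.
n = 9: 9 = 3² and 9 + 27 = 36 = 6².
So n = 9 is the smallest counterexample.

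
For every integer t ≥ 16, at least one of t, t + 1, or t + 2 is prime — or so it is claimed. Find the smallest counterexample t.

Check each integer t ≥ 16 in order until t, t + 1, t + 2 are all composite.
t = 16: 17 is prime.
t = 17: 17 is prime.
t = 18: 19 is prime.
t = 19: 19 is prime.
t = 20: 20 = 2 × 10; 21 = 3 × 7; 22 = 2 × 11 — all composite.
Hence t = 20 is a counterexample.

t = 20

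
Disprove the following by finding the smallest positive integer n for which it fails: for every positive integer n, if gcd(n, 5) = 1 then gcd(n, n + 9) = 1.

n = 3

A counterexample is any positive integer n such that gcd(n, 5) = 1 but gcd(n, n + 9) > 1; we check each in order.
For n = 1, 2 the conclusion holds.
n = 3: gcd(3, 12) = 3.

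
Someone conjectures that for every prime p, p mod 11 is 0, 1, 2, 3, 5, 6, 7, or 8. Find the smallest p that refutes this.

p = 31

For p = 2, 3, 5, 7, 11, 13, 17, 19, 23, 29 the conclusion holds.
p = 31: 31 mod 11 = 9 — not in {0, 1, 2, 3, 5, 6, 7, 8}.
Hence p = 31 is a counterexample.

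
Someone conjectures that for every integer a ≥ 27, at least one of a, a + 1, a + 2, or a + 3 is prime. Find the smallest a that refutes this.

Check each integer a ≥ 27 in order until a, a + 1, a + 2, a + 3 are all composite.
The first 5 eligible values, up to a = 31, all satisfy the conclusion.
a = 32: 32 = 2 × 16; 33 = 3 × 11; 34 = 2 × 17; 35 = 5 × 7 — all composite.
So a = 32 is the smallest counterexample.

a = 32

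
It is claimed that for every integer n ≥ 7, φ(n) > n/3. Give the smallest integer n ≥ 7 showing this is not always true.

n = 12

n = 7: φ(7) = 6 and 7/3 = 7/3, so φ(7) > 7/3.
n = 8: φ(8) = 4 and 8/3 = 8/3, so φ(8) > 8/3.
n = 9: φ(9) = 6 and 9/3 = 3, so φ(9) > 9/3.
n = 10: φ(10) = 4 and 10/3 = 10/3, so φ(10) > 10/3.
n = 11: φ(11) = 10 and 11/3 = 11/3, so φ(11) > 11/3.
n = 12: φ(12) = 4 and 12/3 = 4, so φ(12) ≤ 12/3.
So n = 12 is the smallest counterexample.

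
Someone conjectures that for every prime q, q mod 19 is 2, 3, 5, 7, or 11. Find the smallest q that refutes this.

q = 13

The first 5 eligible values, up to q = 11, all satisfy the conclusion.
q = 13: 13 mod 19 = 13 — not in {2, 3, 5, 7, 11}.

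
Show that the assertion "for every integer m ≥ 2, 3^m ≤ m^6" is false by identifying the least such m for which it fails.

We need the least integer m ≥ 2 for which 3^m > m^6.
For m = 2, 3, 4, 5, …, 12, 13, 14 the conclusion holds.
m = 15: 3^m = 14348907 and m^6 = 11390625, so 14348907 > 11390625.

m = 15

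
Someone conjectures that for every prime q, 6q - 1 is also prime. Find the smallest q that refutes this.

We need the least prime q for which 6q - 1 is not prime.
For q = 2, 3, 5, 7 the conclusion holds.
q = 11: 6q - 1 = 65 = 5 × 13, not prime.

q = 11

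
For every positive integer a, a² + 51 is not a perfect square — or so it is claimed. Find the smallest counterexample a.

Check each positive integer a in order until a² + 51 is a perfect square.
For a = 1, 2, 3, 4, 5, 6 the conclusion holds.
a = 7: 7² + 51 = 100 = 10², a perfect square.

a = 7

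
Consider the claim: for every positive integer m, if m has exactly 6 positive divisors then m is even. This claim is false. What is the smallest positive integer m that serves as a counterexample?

For m = 12, 18, 20, 28, 32, 44 the conclusion holds.
m = 45: divisors of 45: 1, 3, 5, 9, 15, 45; 45 is odd.

m = 45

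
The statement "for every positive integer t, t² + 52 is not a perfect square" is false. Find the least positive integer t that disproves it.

We need the least positive integer t for which t² + 52 is a perfect square.
For t = 1, 2, 3, 4, …, 9, 10, 11 the conclusion holds.
t = 12: 12² + 52 = 196 = 14², a perfect square.
So t = 12 is the smallest counterexample.

t = 12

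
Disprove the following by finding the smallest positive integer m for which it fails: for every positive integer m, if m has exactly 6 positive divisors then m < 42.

m = 44

Check each positive integer m in order until m has exactly 6 positive divisors but the claim fails.
For m = 12, 18, 20, 28, 32 the conclusion holds.
m = 44: τ(44) = 6; 44 ≥ 42.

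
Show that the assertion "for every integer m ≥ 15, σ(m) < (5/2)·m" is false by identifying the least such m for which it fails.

m = 24

A counterexample is any integer m ≥ 15 such that the claim fails; we check each in order.
The first 9 eligible values, up to m = 23, all satisfy the conclusion.
m = 24: σ(24) = 60; 60 ≥ 60.
Hence m = 24 is a counterexample.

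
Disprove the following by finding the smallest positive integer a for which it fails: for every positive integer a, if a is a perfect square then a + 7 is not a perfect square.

a = 9

We need the least positive integer a for which a is a perfect square but a + 7 is a perfect square.
For a = 1, 4 the conclusion holds.
a = 9: 9 = 3² and 9 + 7 = 16 = 4².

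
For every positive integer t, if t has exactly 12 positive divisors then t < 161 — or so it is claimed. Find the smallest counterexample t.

We need the least positive integer t for which t has exactly 12 positive divisors but the claim fails.
The first 12 eligible values, up to t = 160, all satisfy the conclusion.
t = 198: τ(198) = 12; 198 ≥ 161.
Thus t = 198 disproves the claim, and no smaller t works.

t = 198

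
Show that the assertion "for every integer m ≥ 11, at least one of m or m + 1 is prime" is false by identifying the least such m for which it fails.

m = 11: 11 is prime.
m = 12: 13 is prime.
m = 13: 13 is prime.
m = 14: 14 = 2 × 7; 15 = 3 × 5 — both composite.

m = 14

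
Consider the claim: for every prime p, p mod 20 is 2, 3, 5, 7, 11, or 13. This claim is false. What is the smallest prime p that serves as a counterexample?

p = 2: 2 mod 20 = 2.
p = 3: 3 mod 20 = 3.
p = 5: 5 mod 20 = 5.
p = 7: 7 mod 20 = 7.
p = 11: 11 mod 20 = 11.
p = 13: 13 mod 20 = 13.
p = 17: 17 mod 20 = 17 — not in {2, 3, 5, 7, 11, 13}.

p = 17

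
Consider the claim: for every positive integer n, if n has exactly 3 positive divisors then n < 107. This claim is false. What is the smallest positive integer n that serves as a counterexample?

n = 121

The first 4 eligible values, up to n = 49, all satisfy the conclusion.
n = 121: τ(121) = 3; 121 ≥ 107.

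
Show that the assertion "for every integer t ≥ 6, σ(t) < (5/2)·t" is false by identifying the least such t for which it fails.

t = 24

We need the least integer t ≥ 6 for which the claim fails.
For t = 6, 7, 8, 9, …, 21, 22, 23 the conclusion holds.
t = 24: σ(24) = 60; 60 ≥ 60.
So t = 24 is the smallest counterexample.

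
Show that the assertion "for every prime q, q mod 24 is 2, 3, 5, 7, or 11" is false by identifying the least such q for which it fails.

Check each prime q in order until the claim fails.
q = 2: 2 mod 24 = 2.
q = 3: 3 mod 24 = 3.
q = 5: 5 mod 24 = 5.
q = 7: 7 mod 24 = 7.
q = 11: 11 mod 24 = 11.
q = 13: 13 mod 24 = 13 — not in {2, 3, 5, 7, 11}.
Hence q = 13 is a counterexample.

q = 13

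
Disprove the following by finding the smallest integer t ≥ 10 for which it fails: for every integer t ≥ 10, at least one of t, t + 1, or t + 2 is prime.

t = 14

We need the least integer t ≥ 10 for which t, t + 1, t + 2 are all composite.
t = 10: 11 is prime.
t = 11: 11 is prime.
t = 12: 13 is prime.
t = 13: 13 is prime.
t = 14: 14 = 2 × 7; 15 = 3 × 5; 16 = 2 × 8 — all composite.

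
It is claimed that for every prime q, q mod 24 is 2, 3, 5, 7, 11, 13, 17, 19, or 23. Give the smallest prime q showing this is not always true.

We need the least prime q for which the claim fails.
For q = 2, 3, 5, 7, …, 61, 67, 71 the conclusion holds.
q = 73: 73 mod 24 = 1 — not in {2, 3, 5, 7, 11, 13, 17, 19, 23}.

q = 73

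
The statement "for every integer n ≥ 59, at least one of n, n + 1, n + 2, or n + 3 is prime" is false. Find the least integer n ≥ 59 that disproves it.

n = 62

For n = 59, 60, 61 the conclusion holds.
n = 62: 62 = 2 × 31; 63 = 3 × 21; 64 = 2 × 32; 65 = 5 × 13 — all composite.
So n = 62 is the smallest counterexample.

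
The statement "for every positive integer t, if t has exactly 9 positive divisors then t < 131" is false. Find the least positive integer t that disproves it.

t = 196

Check each positive integer t in order until t has exactly 9 positive divisors but the claim fails.
For t = 36, 100 the conclusion holds.
t = 196: τ(196) = 9; 196 ≥ 131.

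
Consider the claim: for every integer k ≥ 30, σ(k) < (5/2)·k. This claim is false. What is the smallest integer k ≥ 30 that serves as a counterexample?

k = 36

k = 30: σ(30) = 72; 72 < 75.
k = 31: σ(31) = 32; 32 < 155/2.
k = 32: σ(32) = 63; 63 < 80.
k = 33: σ(33) = 48; 48 < 165/2.
k = 34: σ(34) = 54; 54 < 85.
k = 35: σ(35) = 48; 48 < 175/2.
k = 36: σ(36) = 91; 91 ≥ 90.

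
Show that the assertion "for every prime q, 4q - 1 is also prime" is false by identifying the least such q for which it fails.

q = 7

For q = 2, 3, 5 the conclusion holds.
q = 7: 4q - 1 = 27 = 3 × 9, not prime.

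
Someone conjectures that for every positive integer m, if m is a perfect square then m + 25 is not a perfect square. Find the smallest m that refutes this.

For m = 1, 4, 9, 16, …, 81, 100, 121 the conclusion holds.
m = 144: 144 = 12² and 144 + 25 = 169 = 13².
Hence m = 144 is a counterexample.

m = 144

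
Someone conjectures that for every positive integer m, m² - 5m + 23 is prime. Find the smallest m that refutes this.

We need the least positive integer m for which m² - 5m + 23 is not prime.
For m = 1, 2, 3, 4, …, 16, 17, 18 the conclusion holds.
m = 19: m² - 5m + 23 = 289 = 17 × 17, composite.

m = 19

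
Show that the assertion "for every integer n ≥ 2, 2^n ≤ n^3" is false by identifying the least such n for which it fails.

n = 10

We need the least integer n ≥ 2 for which 2^n > n^3.
The first 8 eligible values, up to n = 9, all satisfy the conclusion.
n = 10: 2^n = 1024 and n^3 = 1000, so 1024 > 1000.
Thus n = 10 disproves the claim, and no smaller n works.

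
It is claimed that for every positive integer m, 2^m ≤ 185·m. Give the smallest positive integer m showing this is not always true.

m = 11

We need the least positive integer m for which 2^m > 185·m.
The first 10 eligible values, up to m = 10, all satisfy the conclusion.
m = 11: 2^m = 2048 and 185·m = 2035, so 2048 > 2035.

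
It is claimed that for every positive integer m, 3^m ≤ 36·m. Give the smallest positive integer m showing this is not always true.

A counterexample is any positive integer m such that 3^m > 36·m; we check each in order.
For m = 1, 2, 3, 4 the conclusion holds.
m = 5: 3^m = 243 and 36·m = 180, so 243 > 180.
Thus m = 5 disproves the claim, and no smaller m works.

m = 5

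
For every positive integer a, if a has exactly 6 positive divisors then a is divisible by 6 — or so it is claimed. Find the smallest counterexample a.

a = 20

Check each positive integer a in order until a has exactly 6 positive divisors but a is not divisible by 6.
For a = 12, 18 the conclusion holds.
a = 20: τ(20) = 6; 20 mod 6 = 2.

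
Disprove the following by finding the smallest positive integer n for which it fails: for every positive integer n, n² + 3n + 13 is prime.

n = 9

The first 8 eligible values, up to n = 8, all satisfy the conclusion.
n = 9: n² + 3n + 13 = 121 = 11 × 11, composite.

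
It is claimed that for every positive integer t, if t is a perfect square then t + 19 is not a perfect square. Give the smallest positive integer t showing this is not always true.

t = 1: 1 + 19 = 20, not a perfect square.
t = 4: 4 + 19 = 23, not a perfect square.
t = 9: 9 + 19 = 28, not a perfect square.
t = 16: 16 + 19 = 35, not a perfect square.
t = 25: 25 + 19 = 44, not a perfect square.
t = 36: 36 + 19 = 55, not a perfect square.
t = 49: 49 + 19 = 68, not a perfect square.
t = 64: 64 + 19 = 83, not a perfect square.
t = 81: 81 = 9² and 81 + 19 = 100 = 10².

t = 81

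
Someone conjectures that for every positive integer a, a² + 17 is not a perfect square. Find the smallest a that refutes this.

a = 8

Check each positive integer a in order until a² + 17 is a perfect square.
a = 1: 1² + 17 = 18, not a perfect square.
a = 2: 2² + 17 = 21, not a perfect square.
a = 3: 3² + 17 = 26, not a perfect square.
a = 4: 4² + 17 = 33, not a perfect square.
a = 5: 5² + 17 = 42, not a perfect square.
a = 6: 6² + 17 = 53, not a perfect square.
a = 7: 7² + 17 = 66, not a perfect square.
a = 8: 8² + 17 = 81 = 9², a perfect square.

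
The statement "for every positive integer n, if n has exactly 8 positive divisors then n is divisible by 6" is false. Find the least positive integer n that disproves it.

n = 40

n = 24: τ(24) = 8; 24 mod 6 = 0.
n = 30: τ(30) = 8; 30 mod 6 = 0.
n = 40: τ(40) = 8; 40 mod 6 = 4.
Hence n = 40 is a counterexample.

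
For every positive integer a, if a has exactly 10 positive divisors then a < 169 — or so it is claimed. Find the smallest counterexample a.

a = 176

a = 48: τ(48) = 10; 48 < 169.
a = 80: τ(80) = 10; 80 < 169.
a = 112: τ(112) = 10; 112 < 169.
a = 162: τ(162) = 10; 162 < 169.
a = 176: τ(176) = 10; 176 ≥ 169.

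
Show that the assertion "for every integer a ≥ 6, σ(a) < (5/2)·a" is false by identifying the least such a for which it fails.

a = 24

For a = 6, 7, 8, 9, …, 21, 22, 23 the conclusion holds.
a = 24: σ(24) = 60; 60 ≥ 60.
Thus a = 24 disproves the claim, and no smaller a works.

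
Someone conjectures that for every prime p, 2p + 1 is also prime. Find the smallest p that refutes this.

Check each prime p in order until 2p + 1 is not prime.
For p = 2, 3, 5 the conclusion holds.
p = 7: 2p + 1 = 15 = 3 × 5, not prime.
So p = 7 is the smallest counterexample.

p = 7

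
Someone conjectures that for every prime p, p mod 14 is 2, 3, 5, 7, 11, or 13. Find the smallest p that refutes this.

Check each prime p in order until the claim fails.
For p = 2, 3, 5, 7, 11, 13, 17, 19 the conclusion holds.
p = 23: 23 mod 14 = 9 — not in {2, 3, 5, 7, 11, 13}.

p = 23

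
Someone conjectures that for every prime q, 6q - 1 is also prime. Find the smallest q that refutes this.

q = 2: 6q - 1 = 11, prime.
q = 3: 6q - 1 = 17, prime.
q = 5: 6q - 1 = 29, prime.
q = 7: 6q - 1 = 41, prime.
q = 11: 6q - 1 = 65 = 5 × 13, not prime.
Thus q = 11 disproves the claim, and no smaller q works.

q = 11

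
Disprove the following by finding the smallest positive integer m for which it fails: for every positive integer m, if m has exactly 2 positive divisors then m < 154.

The first 36 eligible values, up to m = 151, all satisfy the conclusion.
m = 157: τ(157) = 2; 157 ≥ 154.
Thus m = 157 disproves the claim, and no smaller m works.

m = 157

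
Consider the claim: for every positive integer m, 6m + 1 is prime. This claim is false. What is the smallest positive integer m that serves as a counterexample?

m = 4

For m = 1, 2, 3 the conclusion holds.
m = 4: 6m + 1 = 25 = 5 × 5, composite.
Hence m = 4 is a counterexample.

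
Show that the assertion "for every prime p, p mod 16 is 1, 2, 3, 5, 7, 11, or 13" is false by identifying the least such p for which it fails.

p = 31

A counterexample is any prime p such that the claim fails; we check each in order.
For p = 2, 3, 5, 7, 11, 13, 17, 19, 23, 29 the conclusion holds.
p = 31: 31 mod 16 = 15 — not in {1, 2, 3, 5, 7, 11, 13}.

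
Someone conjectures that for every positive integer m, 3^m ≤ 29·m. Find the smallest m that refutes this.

m = 5

We need the least positive integer m for which 3^m > 29·m.
m = 1: 3^m = 3 and 29·m = 29, so 3 ≤ 29.
m = 2: 3^m = 9 and 29·m = 58, so 9 ≤ 58.
m = 3: 3^m = 27 and 29·m = 87, so 27 ≤ 87.
m = 4: 3^m = 81 and 29·m = 116, so 81 ≤ 116.
m = 5: 3^m = 243 and 29·m = 145, so 243 > 145.
Hence m = 5 is a counterexample.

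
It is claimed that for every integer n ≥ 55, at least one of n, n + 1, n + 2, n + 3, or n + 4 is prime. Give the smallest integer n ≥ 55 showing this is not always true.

A counterexample is any integer n ≥ 55 such that n, n + 1, n + 2, n + 3, n + 4 are all composite; we check each in order.
The first 7 eligible values, up to n = 61, all satisfy the conclusion.
n = 62: 62 = 2 × 31; 63 = 3 × 21; 64 = 2 × 32; 65 = 5 × 13; 66 = 2 × 33 — all composite.

n = 62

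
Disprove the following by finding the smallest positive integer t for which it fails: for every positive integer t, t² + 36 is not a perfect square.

t = 8

We need the least positive integer t for which t² + 36 is a perfect square.
For t = 1, 2, 3, 4, 5, 6, 7 the conclusion holds.
t = 8: 8² + 36 = 100 = 10², a perfect square.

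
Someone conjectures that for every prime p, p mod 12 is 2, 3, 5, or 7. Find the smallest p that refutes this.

p = 11

We need the least prime p for which the claim fails.
p = 2: 2 mod 12 = 2.
p = 3: 3 mod 12 = 3.
p = 5: 5 mod 12 = 5.
p = 7: 7 mod 12 = 7.
p = 11: 11 mod 12 = 11 — not in {2, 3, 5, 7}.
So p = 11 is the smallest counterexample.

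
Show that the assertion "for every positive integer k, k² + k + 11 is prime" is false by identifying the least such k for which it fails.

k = 10

For k = 1, 2, 3, 4, 5, 6, 7, 8, 9 the conclusion holds.
k = 10: k² + k + 11 = 121 = 11 × 11, composite.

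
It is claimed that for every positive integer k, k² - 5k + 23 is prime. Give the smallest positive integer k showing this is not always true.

k = 19

A counterexample is any positive integer k such that k² - 5k + 23 is not prime; we check each in order.
For k = 1, 2, 3, 4, …, 16, 17, 18 the conclusion holds.
k = 19: k² - 5k + 23 = 289 = 17 × 17, composite.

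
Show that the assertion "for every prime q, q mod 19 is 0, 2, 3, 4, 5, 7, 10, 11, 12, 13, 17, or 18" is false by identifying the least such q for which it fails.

q = 47

A counterexample is any prime q such that the claim fails; we check each in order.
The first 14 eligible values, up to q = 43, all satisfy the conclusion.
q = 47: 47 mod 19 = 9 — not in {0, 2, 3, 4, 5, 7, 10, 11, 12, 13, 17, 18}.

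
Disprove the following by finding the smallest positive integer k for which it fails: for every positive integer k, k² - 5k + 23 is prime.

k = 19

For k = 1, 2, 3, 4, …, 16, 17, 18 the conclusion holds.
k = 19: k² - 5k + 23 = 289 = 17 × 17, composite.
Thus k = 19 disproves the claim, and no smaller k works.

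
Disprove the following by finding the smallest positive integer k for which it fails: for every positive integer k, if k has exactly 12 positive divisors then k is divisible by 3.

k = 140

For k = 60, 72, 84, 90, 96, 108, 126, 132 the conclusion holds.
k = 140: τ(140) = 12; 140 mod 3 = 2.
So k = 140 is the smallest counterexample.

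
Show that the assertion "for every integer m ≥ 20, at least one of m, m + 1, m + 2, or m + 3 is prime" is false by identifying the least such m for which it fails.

A counterexample is any integer m ≥ 20 such that m, m + 1, m + 2, m + 3 are all composite; we check each in order.
m = 20: 23 is prime.
m = 21: 23 is prime.
m = 22: 23 is prime.
m = 23: 23 is prime.
m = 24: 24 = 2 × 12; 25 = 5 × 5; 26 = 2 × 13; 27 = 3 × 9 — all composite.
Thus m = 24 disproves the claim, and no smaller m works.

m = 24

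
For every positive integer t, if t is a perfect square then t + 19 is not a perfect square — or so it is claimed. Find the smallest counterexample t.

t = 81

Check each positive integer t in order until t is a perfect square but t + 19 is a perfect square.
t = 1: 1 + 19 = 20, not a perfect square.
t = 4: 4 + 19 = 23, not a perfect square.
t = 9: 9 + 19 = 28, not a perfect square.
t = 16: 16 + 19 = 35, not a perfect square.
t = 25: 25 + 19 = 44, not a perfect square.
t = 36: 36 + 19 = 55, not a perfect square.
t = 49: 49 + 19 = 68, not a perfect square.
t = 64: 64 + 19 = 83, not a perfect square.
t = 81: 81 = 9² and 81 + 19 = 100 = 10².
Thus t = 81 disproves the claim, and no smaller t works.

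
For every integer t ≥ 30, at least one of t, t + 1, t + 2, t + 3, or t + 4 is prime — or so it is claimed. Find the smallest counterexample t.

t = 30: 31 is prime.
t = 31: 31 is prime.
t = 32: 32 = 2 × 16; 33 = 3 × 11; 34 = 2 × 17; 35 = 5 × 7; 36 = 2 × 18 — all composite.
So t = 32 is the smallest counterexample.

t = 32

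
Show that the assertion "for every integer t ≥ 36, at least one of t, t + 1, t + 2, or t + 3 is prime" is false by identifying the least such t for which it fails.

A counterexample is any integer t ≥ 36 such that t, t + 1, t + 2, t + 3 are all composite; we check each in order.
The first 12 eligible values, up to t = 47, all satisfy the conclusion.
t = 48: 48 = 2 × 24; 49 = 7 × 7; 50 = 2 × 25; 51 = 3 × 17 — all composite.

t = 48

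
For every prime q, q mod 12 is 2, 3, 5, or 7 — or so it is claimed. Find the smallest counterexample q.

A counterexample is any prime q such that the claim fails; we check each in order.
q = 2: 2 mod 12 = 2.
q = 3: 3 mod 12 = 3.
q = 5: 5 mod 12 = 5.
q = 7: 7 mod 12 = 7.
q = 11: 11 mod 12 = 11 — not in {2, 3, 5, 7}.

q = 11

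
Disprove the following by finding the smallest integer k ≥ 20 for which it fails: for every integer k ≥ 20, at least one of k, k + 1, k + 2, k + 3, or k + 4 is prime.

k = 24

Check each integer k ≥ 20 in order until k, k + 1, k + 2, k + 3, k + 4 are all composite.
The first 4 eligible values, up to k = 23, all satisfy the conclusion.
k = 24: 24 = 2 × 12; 25 = 5 × 5; 26 = 2 × 13; 27 = 3 × 9; 28 = 2 × 14 — all composite.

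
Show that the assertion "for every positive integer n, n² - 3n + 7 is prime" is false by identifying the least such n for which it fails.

n = 6

The first 5 eligible values, up to n = 5, all satisfy the conclusion.
n = 6: n² - 3n + 7 = 25 = 5 × 5, composite.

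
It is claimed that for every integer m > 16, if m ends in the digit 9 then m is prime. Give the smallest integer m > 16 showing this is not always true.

m = 39

We need the least integer m > 16 for which m ends in the digit 9 but m is not prime.
For m = 19, 29 the conclusion holds.
m = 39: 39 ends in 9; 39 = 3 × 13, composite.
Hence m = 39 is a counterexample.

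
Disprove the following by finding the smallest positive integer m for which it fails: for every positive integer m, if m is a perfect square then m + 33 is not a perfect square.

m = 16

A counterexample is any positive integer m such that m is a perfect square but m + 33 is a perfect square; we check each in order.
m = 1: 1 + 33 = 34, not a perfect square.
m = 4: 4 + 33 = 37, not a perfect square.
m = 9: 9 + 33 = 42, not a perfect square.
m = 16: 16 = 4² and 16 + 33 = 49 = 7².
Hence m = 16 is a counterexample.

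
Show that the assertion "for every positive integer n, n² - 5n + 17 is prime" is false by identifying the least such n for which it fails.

n = 13

For n = 1, 2, 3, 4, …, 10, 11, 12 the conclusion holds.
n = 13: n² - 5n + 17 = 121 = 11 × 11, composite.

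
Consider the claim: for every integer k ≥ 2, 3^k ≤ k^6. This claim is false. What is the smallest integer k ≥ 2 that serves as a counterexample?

k = 15

We need the least integer k ≥ 2 for which 3^k > k^6.
The first 13 eligible values, up to k = 14, all satisfy the conclusion.
k = 15: 3^k = 14348907 and k^6 = 11390625, so 14348907 > 11390625.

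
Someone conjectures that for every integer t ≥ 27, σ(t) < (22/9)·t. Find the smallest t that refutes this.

t = 36

We need the least integer t ≥ 27 for which the claim fails.
The first 9 eligible values, up to t = 35, all satisfy the conclusion.
t = 36: σ(36) = 91; 91 ≥ 88.
Thus t = 36 disproves the claim, and no smaller t works.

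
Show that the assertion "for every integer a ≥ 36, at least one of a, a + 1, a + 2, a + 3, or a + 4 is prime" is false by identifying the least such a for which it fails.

We need the least integer a ≥ 36 for which a, a + 1, a + 2, a + 3, a + 4 are all composite.
For a = 36, 37, 38, 39, …, 45, 46, 47 the conclusion holds.
a = 48: 48 = 2 × 24; 49 = 7 × 7; 50 = 2 × 25; 51 = 3 × 17; 52 = 2 × 26 — all composite.
So a = 48 is the smallest counterexample.

a = 48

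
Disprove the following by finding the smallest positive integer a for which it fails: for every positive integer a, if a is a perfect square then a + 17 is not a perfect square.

Check each positive integer a in order until a is a perfect square but a + 17 is a perfect square.
a = 1: 1 + 17 = 18, not a perfect square.
a = 4: 4 + 17 = 21, not a perfect square.
a = 9: 9 + 17 = 26, not a perfect square.
a = 16: 16 + 17 = 33, not a perfect square.
a = 25: 25 + 17 = 42, not a perfect square.
a = 36: 36 + 17 = 53, not a perfect square.
a = 49: 49 + 17 = 66, not a perfect square.
a = 64: 64 = 8² and 64 + 17 = 81 = 9².

a = 64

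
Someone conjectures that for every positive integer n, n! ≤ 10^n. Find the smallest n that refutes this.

n = 25

Check each positive integer n in order until n! > 10^n.
For n = 1, 2, 3, 4, …, 22, 23, 24 the conclusion holds.
n = 25: n! = 15511210043330985984000000 and 10^n = 10000000000000000000000000, so 15511210043330985984000000 > 10000000000000000000000000.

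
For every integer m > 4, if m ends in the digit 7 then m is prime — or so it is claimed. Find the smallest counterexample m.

m = 27

A counterexample is any integer m > 4 such that m ends in the digit 7 but m is not prime; we check each in order.
For m = 7, 17 the conclusion holds.
m = 27: 27 ends in 7; 27 = 3 × 9, composite.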